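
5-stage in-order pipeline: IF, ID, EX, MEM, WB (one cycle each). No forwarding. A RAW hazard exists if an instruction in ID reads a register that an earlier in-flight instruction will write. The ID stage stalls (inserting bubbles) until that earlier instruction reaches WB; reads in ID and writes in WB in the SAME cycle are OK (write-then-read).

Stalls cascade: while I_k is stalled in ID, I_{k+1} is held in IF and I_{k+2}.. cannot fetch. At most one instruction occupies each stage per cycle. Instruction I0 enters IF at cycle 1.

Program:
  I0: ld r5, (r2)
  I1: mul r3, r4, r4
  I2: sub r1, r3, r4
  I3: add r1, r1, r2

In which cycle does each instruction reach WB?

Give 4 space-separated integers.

I0 ld r5 <- r2: IF@1 ID@2 stall=0 (-) EX@3 MEM@4 WB@5
I1 mul r3 <- r4,r4: IF@2 ID@3 stall=0 (-) EX@4 MEM@5 WB@6
I2 sub r1 <- r3,r4: IF@3 ID@4 stall=2 (RAW on I1.r3 (WB@6)) EX@7 MEM@8 WB@9
I3 add r1 <- r1,r2: IF@4 ID@7 stall=2 (RAW on I2.r1 (WB@9)) EX@10 MEM@11 WB@12

Answer: 5 6 9 12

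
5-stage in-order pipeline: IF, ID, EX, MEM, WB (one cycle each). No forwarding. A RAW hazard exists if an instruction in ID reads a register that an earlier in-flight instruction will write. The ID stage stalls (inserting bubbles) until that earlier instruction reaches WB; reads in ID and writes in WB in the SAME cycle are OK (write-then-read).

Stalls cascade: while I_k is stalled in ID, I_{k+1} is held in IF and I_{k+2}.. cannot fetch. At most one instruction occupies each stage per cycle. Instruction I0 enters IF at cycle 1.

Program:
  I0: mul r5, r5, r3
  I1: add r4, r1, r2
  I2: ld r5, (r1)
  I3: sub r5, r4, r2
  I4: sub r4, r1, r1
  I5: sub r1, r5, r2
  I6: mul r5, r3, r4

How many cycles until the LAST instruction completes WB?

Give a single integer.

I0 mul r5 <- r5,r3: IF@1 ID@2 stall=0 (-) EX@3 MEM@4 WB@5
I1 add r4 <- r1,r2: IF@2 ID@3 stall=0 (-) EX@4 MEM@5 WB@6
I2 ld r5 <- r1: IF@3 ID@4 stall=0 (-) EX@5 MEM@6 WB@7
I3 sub r5 <- r4,r2: IF@4 ID@5 stall=1 (RAW on I1.r4 (WB@6)) EX@7 MEM@8 WB@9
I4 sub r4 <- r1,r1: IF@5 ID@7 stall=0 (-) EX@8 MEM@9 WB@10
I5 sub r1 <- r5,r2: IF@7 ID@8 stall=1 (RAW on I3.r5 (WB@9)) EX@10 MEM@11 WB@12
I6 mul r5 <- r3,r4: IF@8 ID@10 stall=0 (-) EX@11 MEM@12 WB@13

Answer: 13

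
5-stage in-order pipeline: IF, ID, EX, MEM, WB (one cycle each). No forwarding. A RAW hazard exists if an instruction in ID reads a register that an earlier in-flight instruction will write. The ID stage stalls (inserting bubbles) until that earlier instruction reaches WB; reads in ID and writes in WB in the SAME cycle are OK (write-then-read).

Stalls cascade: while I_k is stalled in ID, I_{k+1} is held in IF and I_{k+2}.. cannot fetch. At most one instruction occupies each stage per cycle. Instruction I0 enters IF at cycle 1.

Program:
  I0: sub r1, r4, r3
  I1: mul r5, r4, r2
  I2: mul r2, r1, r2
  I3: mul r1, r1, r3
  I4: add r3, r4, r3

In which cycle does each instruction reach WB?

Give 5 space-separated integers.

I0 sub r1 <- r4,r3: IF@1 ID@2 stall=0 (-) EX@3 MEM@4 WB@5
I1 mul r5 <- r4,r2: IF@2 ID@3 stall=0 (-) EX@4 MEM@5 WB@6
I2 mul r2 <- r1,r2: IF@3 ID@4 stall=1 (RAW on I0.r1 (WB@5)) EX@6 MEM@7 WB@8
I3 mul r1 <- r1,r3: IF@4 ID@6 stall=0 (-) EX@7 MEM@8 WB@9
I4 add r3 <- r4,r3: IF@6 ID@7 stall=0 (-) EX@8 MEM@9 WB@10

Answer: 5 6 8 9 10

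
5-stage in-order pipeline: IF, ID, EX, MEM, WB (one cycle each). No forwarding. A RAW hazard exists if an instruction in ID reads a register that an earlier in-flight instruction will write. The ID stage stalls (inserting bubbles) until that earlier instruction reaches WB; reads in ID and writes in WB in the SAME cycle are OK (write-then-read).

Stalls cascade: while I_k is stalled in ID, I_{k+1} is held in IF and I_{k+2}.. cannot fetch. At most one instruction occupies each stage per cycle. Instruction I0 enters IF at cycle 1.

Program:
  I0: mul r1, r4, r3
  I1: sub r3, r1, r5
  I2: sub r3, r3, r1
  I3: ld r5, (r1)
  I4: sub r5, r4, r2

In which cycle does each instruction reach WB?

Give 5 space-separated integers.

I0 mul r1 <- r4,r3: IF@1 ID@2 stall=0 (-) EX@3 MEM@4 WB@5
I1 sub r3 <- r1,r5: IF@2 ID@3 stall=2 (RAW on I0.r1 (WB@5)) EX@6 MEM@7 WB@8
I2 sub r3 <- r3,r1: IF@3 ID@6 stall=2 (RAW on I1.r3 (WB@8)) EX@9 MEM@10 WB@11
I3 ld r5 <- r1: IF@6 ID@9 stall=0 (-) EX@10 MEM@11 WB@12
I4 sub r5 <- r4,r2: IF@9 ID@10 stall=0 (-) EX@11 MEM@12 WB@13

Answer: 5 8 11 12 13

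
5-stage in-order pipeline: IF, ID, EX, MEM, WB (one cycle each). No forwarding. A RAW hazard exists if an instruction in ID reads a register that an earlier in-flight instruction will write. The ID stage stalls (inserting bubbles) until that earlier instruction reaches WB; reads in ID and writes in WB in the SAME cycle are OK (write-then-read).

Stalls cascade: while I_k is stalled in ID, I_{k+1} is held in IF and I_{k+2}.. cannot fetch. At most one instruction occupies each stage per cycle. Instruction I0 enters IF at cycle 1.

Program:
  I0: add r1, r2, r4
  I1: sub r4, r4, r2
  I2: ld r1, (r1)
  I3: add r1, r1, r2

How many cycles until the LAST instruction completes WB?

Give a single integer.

Answer: 11

Derivation:
I0 add r1 <- r2,r4: IF@1 ID@2 stall=0 (-) EX@3 MEM@4 WB@5
I1 sub r4 <- r4,r2: IF@2 ID@3 stall=0 (-) EX@4 MEM@5 WB@6
I2 ld r1 <- r1: IF@3 ID@4 stall=1 (RAW on I0.r1 (WB@5)) EX@6 MEM@7 WB@8
I3 add r1 <- r1,r2: IF@4 ID@6 stall=2 (RAW on I2.r1 (WB@8)) EX@9 MEM@10 WB@11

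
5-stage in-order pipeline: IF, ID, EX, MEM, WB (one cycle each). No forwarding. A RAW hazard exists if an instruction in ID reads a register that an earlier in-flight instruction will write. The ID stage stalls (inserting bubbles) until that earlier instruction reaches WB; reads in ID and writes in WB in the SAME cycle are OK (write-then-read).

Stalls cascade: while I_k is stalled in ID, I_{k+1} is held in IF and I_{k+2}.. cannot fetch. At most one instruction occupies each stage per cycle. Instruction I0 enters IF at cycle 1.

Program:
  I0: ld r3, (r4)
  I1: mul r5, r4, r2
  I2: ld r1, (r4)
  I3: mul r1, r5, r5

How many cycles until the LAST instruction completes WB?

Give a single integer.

I0 ld r3 <- r4: IF@1 ID@2 stall=0 (-) EX@3 MEM@4 WB@5
I1 mul r5 <- r4,r2: IF@2 ID@3 stall=0 (-) EX@4 MEM@5 WB@6
I2 ld r1 <- r4: IF@3 ID@4 stall=0 (-) EX@5 MEM@6 WB@7
I3 mul r1 <- r5,r5: IF@4 ID@5 stall=1 (RAW on I1.r5 (WB@6)) EX@7 MEM@8 WB@9

Answer: 9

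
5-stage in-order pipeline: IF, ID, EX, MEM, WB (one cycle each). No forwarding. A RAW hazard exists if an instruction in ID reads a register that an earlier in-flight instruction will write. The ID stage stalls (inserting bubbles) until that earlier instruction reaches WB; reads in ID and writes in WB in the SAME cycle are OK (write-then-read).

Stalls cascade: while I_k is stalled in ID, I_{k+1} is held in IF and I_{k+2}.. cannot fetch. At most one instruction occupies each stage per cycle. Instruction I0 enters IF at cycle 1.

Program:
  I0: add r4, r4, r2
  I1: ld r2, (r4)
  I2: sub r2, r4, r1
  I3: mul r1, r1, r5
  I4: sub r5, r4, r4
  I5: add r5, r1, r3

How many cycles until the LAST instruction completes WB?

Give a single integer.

Answer: 13

Derivation:
I0 add r4 <- r4,r2: IF@1 ID@2 stall=0 (-) EX@3 MEM@4 WB@5
I1 ld r2 <- r4: IF@2 ID@3 stall=2 (RAW on I0.r4 (WB@5)) EX@6 MEM@7 WB@8
I2 sub r2 <- r4,r1: IF@3 ID@6 stall=0 (-) EX@7 MEM@8 WB@9
I3 mul r1 <- r1,r5: IF@6 ID@7 stall=0 (-) EX@8 MEM@9 WB@10
I4 sub r5 <- r4,r4: IF@7 ID@8 stall=0 (-) EX@9 MEM@10 WB@11
I5 add r5 <- r1,r3: IF@8 ID@9 stall=1 (RAW on I3.r1 (WB@10)) EX@11 MEM@12 WB@13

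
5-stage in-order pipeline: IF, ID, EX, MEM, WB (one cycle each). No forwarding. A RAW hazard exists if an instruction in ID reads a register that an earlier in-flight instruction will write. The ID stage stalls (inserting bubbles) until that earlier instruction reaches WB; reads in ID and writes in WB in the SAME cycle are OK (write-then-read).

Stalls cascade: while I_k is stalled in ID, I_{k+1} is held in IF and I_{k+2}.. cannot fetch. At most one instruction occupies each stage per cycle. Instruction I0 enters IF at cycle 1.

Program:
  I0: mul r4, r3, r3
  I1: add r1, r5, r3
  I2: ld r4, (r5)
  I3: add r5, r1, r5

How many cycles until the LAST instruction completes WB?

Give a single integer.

Answer: 9

Derivation:
I0 mul r4 <- r3,r3: IF@1 ID@2 stall=0 (-) EX@3 MEM@4 WB@5
I1 add r1 <- r5,r3: IF@2 ID@3 stall=0 (-) EX@4 MEM@5 WB@6
I2 ld r4 <- r5: IF@3 ID@4 stall=0 (-) EX@5 MEM@6 WB@7
I3 add r5 <- r1,r5: IF@4 ID@5 stall=1 (RAW on I1.r1 (WB@6)) EX@7 MEM@8 WB@9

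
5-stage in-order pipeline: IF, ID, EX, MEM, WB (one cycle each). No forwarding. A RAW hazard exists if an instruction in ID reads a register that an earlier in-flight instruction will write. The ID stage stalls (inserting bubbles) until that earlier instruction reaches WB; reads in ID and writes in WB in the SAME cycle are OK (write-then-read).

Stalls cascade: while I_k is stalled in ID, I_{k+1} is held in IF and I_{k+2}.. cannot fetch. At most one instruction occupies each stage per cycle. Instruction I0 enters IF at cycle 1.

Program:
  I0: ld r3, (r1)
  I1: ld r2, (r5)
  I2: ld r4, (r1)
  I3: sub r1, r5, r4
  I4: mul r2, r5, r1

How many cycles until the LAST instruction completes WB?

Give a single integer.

Answer: 13

Derivation:
I0 ld r3 <- r1: IF@1 ID@2 stall=0 (-) EX@3 MEM@4 WB@5
I1 ld r2 <- r5: IF@2 ID@3 stall=0 (-) EX@4 MEM@5 WB@6
I2 ld r4 <- r1: IF@3 ID@4 stall=0 (-) EX@5 MEM@6 WB@7
I3 sub r1 <- r5,r4: IF@4 ID@5 stall=2 (RAW on I2.r4 (WB@7)) EX@8 MEM@9 WB@10
I4 mul r2 <- r5,r1: IF@5 ID@8 stall=2 (RAW on I3.r1 (WB@10)) EX@11 MEM@12 WB@13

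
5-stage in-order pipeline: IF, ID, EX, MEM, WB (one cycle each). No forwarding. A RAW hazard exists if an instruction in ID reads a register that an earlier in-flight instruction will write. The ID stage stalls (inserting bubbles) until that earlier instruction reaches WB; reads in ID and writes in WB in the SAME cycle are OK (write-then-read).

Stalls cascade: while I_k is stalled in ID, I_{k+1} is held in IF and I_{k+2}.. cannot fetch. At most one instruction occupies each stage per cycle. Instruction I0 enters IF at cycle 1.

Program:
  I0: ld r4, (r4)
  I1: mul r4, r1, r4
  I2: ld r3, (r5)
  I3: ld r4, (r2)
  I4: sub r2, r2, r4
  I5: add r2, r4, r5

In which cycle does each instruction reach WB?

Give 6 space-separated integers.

Answer: 5 8 9 10 13 14

Derivation:
I0 ld r4 <- r4: IF@1 ID@2 stall=0 (-) EX@3 MEM@4 WB@5
I1 mul r4 <- r1,r4: IF@2 ID@3 stall=2 (RAW on I0.r4 (WB@5)) EX@6 MEM@7 WB@8
I2 ld r3 <- r5: IF@3 ID@6 stall=0 (-) EX@7 MEM@8 WB@9
I3 ld r4 <- r2: IF@6 ID@7 stall=0 (-) EX@8 MEM@9 WB@10
I4 sub r2 <- r2,r4: IF@7 ID@8 stall=2 (RAW on I3.r4 (WB@10)) EX@11 MEM@12 WB@13
I5 add r2 <- r4,r5: IF@8 ID@11 stall=0 (-) EX@12 MEM@13 WB@14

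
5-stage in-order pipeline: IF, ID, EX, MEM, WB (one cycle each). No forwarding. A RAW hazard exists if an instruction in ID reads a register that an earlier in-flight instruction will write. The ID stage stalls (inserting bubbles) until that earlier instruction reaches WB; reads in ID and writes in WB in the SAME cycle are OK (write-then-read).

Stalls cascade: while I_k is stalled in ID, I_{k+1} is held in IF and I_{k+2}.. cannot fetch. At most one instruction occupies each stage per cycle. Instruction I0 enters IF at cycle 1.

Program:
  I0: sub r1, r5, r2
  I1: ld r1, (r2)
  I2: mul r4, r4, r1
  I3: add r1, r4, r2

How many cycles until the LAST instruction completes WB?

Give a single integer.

I0 sub r1 <- r5,r2: IF@1 ID@2 stall=0 (-) EX@3 MEM@4 WB@5
I1 ld r1 <- r2: IF@2 ID@3 stall=0 (-) EX@4 MEM@5 WB@6
I2 mul r4 <- r4,r1: IF@3 ID@4 stall=2 (RAW on I1.r1 (WB@6)) EX@7 MEM@8 WB@9
I3 add r1 <- r4,r2: IF@4 ID@7 stall=2 (RAW on I2.r4 (WB@9)) EX@10 MEM@11 WB@12

Answer: 12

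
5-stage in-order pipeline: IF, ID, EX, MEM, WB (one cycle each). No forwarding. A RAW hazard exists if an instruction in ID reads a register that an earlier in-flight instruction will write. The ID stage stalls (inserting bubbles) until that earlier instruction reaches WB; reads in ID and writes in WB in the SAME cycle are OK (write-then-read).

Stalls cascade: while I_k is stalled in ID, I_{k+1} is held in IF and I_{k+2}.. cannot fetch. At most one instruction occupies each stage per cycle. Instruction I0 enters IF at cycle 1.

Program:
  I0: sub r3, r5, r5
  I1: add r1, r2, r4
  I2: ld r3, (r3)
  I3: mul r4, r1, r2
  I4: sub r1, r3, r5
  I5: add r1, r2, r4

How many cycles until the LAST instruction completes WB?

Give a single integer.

Answer: 12

Derivation:
I0 sub r3 <- r5,r5: IF@1 ID@2 stall=0 (-) EX@3 MEM@4 WB@5
I1 add r1 <- r2,r4: IF@2 ID@3 stall=0 (-) EX@4 MEM@5 WB@6
I2 ld r3 <- r3: IF@3 ID@4 stall=1 (RAW on I0.r3 (WB@5)) EX@6 MEM@7 WB@8
I3 mul r4 <- r1,r2: IF@4 ID@6 stall=0 (-) EX@7 MEM@8 WB@9
I4 sub r1 <- r3,r5: IF@6 ID@7 stall=1 (RAW on I2.r3 (WB@8)) EX@9 MEM@10 WB@11
I5 add r1 <- r2,r4: IF@7 ID@9 stall=0 (-) EX@10 MEM@11 WB@12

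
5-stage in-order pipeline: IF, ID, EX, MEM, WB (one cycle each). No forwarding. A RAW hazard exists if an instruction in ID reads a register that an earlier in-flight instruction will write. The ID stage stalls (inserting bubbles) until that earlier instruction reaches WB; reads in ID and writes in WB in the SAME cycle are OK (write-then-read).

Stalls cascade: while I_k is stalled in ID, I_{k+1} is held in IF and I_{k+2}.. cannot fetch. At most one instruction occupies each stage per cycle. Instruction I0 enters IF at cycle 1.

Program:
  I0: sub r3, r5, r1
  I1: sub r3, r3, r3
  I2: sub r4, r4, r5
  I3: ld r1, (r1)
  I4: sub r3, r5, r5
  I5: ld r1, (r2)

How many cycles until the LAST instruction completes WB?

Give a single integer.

Answer: 12

Derivation:
I0 sub r3 <- r5,r1: IF@1 ID@2 stall=0 (-) EX@3 MEM@4 WB@5
I1 sub r3 <- r3,r3: IF@2 ID@3 stall=2 (RAW on I0.r3 (WB@5)) EX@6 MEM@7 WB@8
I2 sub r4 <- r4,r5: IF@3 ID@6 stall=0 (-) EX@7 MEM@8 WB@9
I3 ld r1 <- r1: IF@6 ID@7 stall=0 (-) EX@8 MEM@9 WB@10
I4 sub r3 <- r5,r5: IF@7 ID@8 stall=0 (-) EX@9 MEM@10 WB@11
I5 ld r1 <- r2: IF@8 ID@9 stall=0 (-) EX@10 MEM@11 WB@12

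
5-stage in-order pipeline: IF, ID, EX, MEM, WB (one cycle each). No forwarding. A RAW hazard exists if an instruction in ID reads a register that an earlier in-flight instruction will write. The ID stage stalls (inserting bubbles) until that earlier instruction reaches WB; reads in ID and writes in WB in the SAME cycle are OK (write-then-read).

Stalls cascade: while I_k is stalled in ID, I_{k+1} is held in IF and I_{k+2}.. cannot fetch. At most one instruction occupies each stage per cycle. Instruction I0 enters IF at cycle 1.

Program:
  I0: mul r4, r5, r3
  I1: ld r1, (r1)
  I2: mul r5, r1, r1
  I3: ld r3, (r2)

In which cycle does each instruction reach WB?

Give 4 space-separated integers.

Answer: 5 6 9 10

Derivation:
I0 mul r4 <- r5,r3: IF@1 ID@2 stall=0 (-) EX@3 MEM@4 WB@5
I1 ld r1 <- r1: IF@2 ID@3 stall=0 (-) EX@4 MEM@5 WB@6
I2 mul r5 <- r1,r1: IF@3 ID@4 stall=2 (RAW on I1.r1 (WB@6)) EX@7 MEM@8 WB@9
I3 ld r3 <- r2: IF@4 ID@7 stall=0 (-) EX@8 MEM@9 WB@10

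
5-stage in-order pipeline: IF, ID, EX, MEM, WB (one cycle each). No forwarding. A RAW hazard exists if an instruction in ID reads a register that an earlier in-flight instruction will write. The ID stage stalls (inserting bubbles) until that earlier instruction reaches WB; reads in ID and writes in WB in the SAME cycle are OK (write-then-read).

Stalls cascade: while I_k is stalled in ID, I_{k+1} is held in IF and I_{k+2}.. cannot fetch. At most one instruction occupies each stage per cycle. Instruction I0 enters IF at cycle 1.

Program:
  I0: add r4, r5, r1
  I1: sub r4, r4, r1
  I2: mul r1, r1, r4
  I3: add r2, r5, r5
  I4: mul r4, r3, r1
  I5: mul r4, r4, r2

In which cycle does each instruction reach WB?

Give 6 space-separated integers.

Answer: 5 8 11 12 14 17

Derivation:
I0 add r4 <- r5,r1: IF@1 ID@2 stall=0 (-) EX@3 MEM@4 WB@5
I1 sub r4 <- r4,r1: IF@2 ID@3 stall=2 (RAW on I0.r4 (WB@5)) EX@6 MEM@7 WB@8
I2 mul r1 <- r1,r4: IF@3 ID@6 stall=2 (RAW on I1.r4 (WB@8)) EX@9 MEM@10 WB@11
I3 add r2 <- r5,r5: IF@6 ID@9 stall=0 (-) EX@10 MEM@11 WB@12
I4 mul r4 <- r3,r1: IF@9 ID@10 stall=1 (RAW on I2.r1 (WB@11)) EX@12 MEM@13 WB@14
I5 mul r4 <- r4,r2: IF@10 ID@12 stall=2 (RAW on I4.r4 (WB@14)) EX@15 MEM@16 WB@17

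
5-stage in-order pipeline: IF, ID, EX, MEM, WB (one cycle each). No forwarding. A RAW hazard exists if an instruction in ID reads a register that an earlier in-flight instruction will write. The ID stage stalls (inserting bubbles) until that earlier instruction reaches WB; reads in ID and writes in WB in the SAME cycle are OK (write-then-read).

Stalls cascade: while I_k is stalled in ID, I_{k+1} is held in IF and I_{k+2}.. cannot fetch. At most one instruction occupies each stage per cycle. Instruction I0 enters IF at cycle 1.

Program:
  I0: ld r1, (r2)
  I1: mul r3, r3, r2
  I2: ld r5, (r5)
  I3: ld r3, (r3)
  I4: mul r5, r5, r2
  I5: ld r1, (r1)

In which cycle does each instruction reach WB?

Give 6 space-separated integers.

I0 ld r1 <- r2: IF@1 ID@2 stall=0 (-) EX@3 MEM@4 WB@5
I1 mul r3 <- r3,r2: IF@2 ID@3 stall=0 (-) EX@4 MEM@5 WB@6
I2 ld r5 <- r5: IF@3 ID@4 stall=0 (-) EX@5 MEM@6 WB@7
I3 ld r3 <- r3: IF@4 ID@5 stall=1 (RAW on I1.r3 (WB@6)) EX@7 MEM@8 WB@9
I4 mul r5 <- r5,r2: IF@5 ID@7 stall=0 (-) EX@8 MEM@9 WB@10
I5 ld r1 <- r1: IF@7 ID@8 stall=0 (-) EX@9 MEM@10 WB@11

Answer: 5 6 7 9 10 11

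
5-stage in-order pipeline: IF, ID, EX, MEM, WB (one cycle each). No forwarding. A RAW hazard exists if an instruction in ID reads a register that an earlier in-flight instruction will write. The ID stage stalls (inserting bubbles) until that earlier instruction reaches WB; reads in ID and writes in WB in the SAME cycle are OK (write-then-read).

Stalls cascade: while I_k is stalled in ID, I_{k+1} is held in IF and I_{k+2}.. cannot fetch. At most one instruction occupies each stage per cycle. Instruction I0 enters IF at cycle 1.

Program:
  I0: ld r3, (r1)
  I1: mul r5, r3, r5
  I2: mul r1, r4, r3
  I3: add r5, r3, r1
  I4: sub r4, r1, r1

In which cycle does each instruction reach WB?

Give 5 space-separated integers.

Answer: 5 8 9 12 13

Derivation:
I0 ld r3 <- r1: IF@1 ID@2 stall=0 (-) EX@3 MEM@4 WB@5
I1 mul r5 <- r3,r5: IF@2 ID@3 stall=2 (RAW on I0.r3 (WB@5)) EX@6 MEM@7 WB@8
I2 mul r1 <- r4,r3: IF@3 ID@6 stall=0 (-) EX@7 MEM@8 WB@9
I3 add r5 <- r3,r1: IF@6 ID@7 stall=2 (RAW on I2.r1 (WB@9)) EX@10 MEM@11 WB@12
I4 sub r4 <- r1,r1: IF@7 ID@10 stall=0 (-) EX@11 MEM@12 WB@13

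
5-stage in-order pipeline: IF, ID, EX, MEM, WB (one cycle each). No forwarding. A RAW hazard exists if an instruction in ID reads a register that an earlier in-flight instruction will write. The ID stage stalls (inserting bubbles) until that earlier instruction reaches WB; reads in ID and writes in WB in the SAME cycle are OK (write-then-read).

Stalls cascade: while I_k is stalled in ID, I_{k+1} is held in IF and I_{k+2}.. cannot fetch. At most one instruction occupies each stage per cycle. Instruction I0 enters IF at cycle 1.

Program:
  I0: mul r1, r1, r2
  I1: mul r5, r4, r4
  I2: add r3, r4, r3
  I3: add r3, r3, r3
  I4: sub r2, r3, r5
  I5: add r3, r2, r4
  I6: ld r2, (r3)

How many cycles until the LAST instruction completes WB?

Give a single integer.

Answer: 19

Derivation:
I0 mul r1 <- r1,r2: IF@1 ID@2 stall=0 (-) EX@3 MEM@4 WB@5
I1 mul r5 <- r4,r4: IF@2 ID@3 stall=0 (-) EX@4 MEM@5 WB@6
I2 add r3 <- r4,r3: IF@3 ID@4 stall=0 (-) EX@5 MEM@6 WB@7
I3 add r3 <- r3,r3: IF@4 ID@5 stall=2 (RAW on I2.r3 (WB@7)) EX@8 MEM@9 WB@10
I4 sub r2 <- r3,r5: IF@5 ID@8 stall=2 (RAW on I3.r3 (WB@10)) EX@11 MEM@12 WB@13
I5 add r3 <- r2,r4: IF@8 ID@11 stall=2 (RAW on I4.r2 (WB@13)) EX@14 MEM@15 WB@16
I6 ld r2 <- r3: IF@11 ID@14 stall=2 (RAW on I5.r3 (WB@16)) EX@17 MEM@18 WB@19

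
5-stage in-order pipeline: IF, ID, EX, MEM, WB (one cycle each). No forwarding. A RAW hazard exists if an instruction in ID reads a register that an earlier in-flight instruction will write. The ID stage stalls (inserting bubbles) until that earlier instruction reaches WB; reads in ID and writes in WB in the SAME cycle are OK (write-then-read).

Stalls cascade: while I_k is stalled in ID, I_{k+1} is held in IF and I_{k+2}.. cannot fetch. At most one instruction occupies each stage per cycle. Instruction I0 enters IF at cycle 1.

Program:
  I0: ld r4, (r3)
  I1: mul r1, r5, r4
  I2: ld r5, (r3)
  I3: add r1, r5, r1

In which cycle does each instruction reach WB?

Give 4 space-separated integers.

I0 ld r4 <- r3: IF@1 ID@2 stall=0 (-) EX@3 MEM@4 WB@5
I1 mul r1 <- r5,r4: IF@2 ID@3 stall=2 (RAW on I0.r4 (WB@5)) EX@6 MEM@7 WB@8
I2 ld r5 <- r3: IF@3 ID@6 stall=0 (-) EX@7 MEM@8 WB@9
I3 add r1 <- r5,r1: IF@6 ID@7 stall=2 (RAW on I2.r5 (WB@9)) EX@10 MEM@11 WB@12

Answer: 5 8 9 12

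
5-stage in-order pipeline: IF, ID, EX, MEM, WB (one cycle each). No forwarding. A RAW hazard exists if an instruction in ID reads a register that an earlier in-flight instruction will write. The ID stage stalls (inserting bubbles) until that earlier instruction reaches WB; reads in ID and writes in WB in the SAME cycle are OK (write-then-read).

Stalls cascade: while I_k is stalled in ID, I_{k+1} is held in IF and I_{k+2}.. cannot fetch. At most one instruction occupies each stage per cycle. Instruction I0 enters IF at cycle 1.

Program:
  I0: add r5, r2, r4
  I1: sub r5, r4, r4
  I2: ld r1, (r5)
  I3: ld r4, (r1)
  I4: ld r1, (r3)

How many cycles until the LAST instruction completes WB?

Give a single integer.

Answer: 13

Derivation:
I0 add r5 <- r2,r4: IF@1 ID@2 stall=0 (-) EX@3 MEM@4 WB@5
I1 sub r5 <- r4,r4: IF@2 ID@3 stall=0 (-) EX@4 MEM@5 WB@6
I2 ld r1 <- r5: IF@3 ID@4 stall=2 (RAW on I1.r5 (WB@6)) EX@7 MEM@8 WB@9
I3 ld r4 <- r1: IF@4 ID@7 stall=2 (RAW on I2.r1 (WB@9)) EX@10 MEM@11 WB@12
I4 ld r1 <- r3: IF@7 ID@10 stall=0 (-) EX@11 MEM@12 WB@13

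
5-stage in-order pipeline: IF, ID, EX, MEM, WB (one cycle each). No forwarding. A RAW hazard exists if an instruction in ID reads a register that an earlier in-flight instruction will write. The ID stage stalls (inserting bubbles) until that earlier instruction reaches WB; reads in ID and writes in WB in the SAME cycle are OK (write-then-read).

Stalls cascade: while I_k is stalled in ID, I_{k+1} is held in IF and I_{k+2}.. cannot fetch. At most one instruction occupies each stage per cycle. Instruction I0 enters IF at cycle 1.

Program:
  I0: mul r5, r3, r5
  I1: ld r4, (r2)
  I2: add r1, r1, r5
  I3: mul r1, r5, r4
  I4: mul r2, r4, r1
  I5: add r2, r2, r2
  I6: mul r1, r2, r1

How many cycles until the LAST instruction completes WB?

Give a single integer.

Answer: 18

Derivation:
I0 mul r5 <- r3,r5: IF@1 ID@2 stall=0 (-) EX@3 MEM@4 WB@5
I1 ld r4 <- r2: IF@2 ID@3 stall=0 (-) EX@4 MEM@5 WB@6
I2 add r1 <- r1,r5: IF@3 ID@4 stall=1 (RAW on I0.r5 (WB@5)) EX@6 MEM@7 WB@8
I3 mul r1 <- r5,r4: IF@4 ID@6 stall=0 (-) EX@7 MEM@8 WB@9
I4 mul r2 <- r4,r1: IF@6 ID@7 stall=2 (RAW on I3.r1 (WB@9)) EX@10 MEM@11 WB@12
I5 add r2 <- r2,r2: IF@7 ID@10 stall=2 (RAW on I4.r2 (WB@12)) EX@13 MEM@14 WB@15
I6 mul r1 <- r2,r1: IF@10 ID@13 stall=2 (RAW on I5.r2 (WB@15)) EX@16 MEM@17 WB@18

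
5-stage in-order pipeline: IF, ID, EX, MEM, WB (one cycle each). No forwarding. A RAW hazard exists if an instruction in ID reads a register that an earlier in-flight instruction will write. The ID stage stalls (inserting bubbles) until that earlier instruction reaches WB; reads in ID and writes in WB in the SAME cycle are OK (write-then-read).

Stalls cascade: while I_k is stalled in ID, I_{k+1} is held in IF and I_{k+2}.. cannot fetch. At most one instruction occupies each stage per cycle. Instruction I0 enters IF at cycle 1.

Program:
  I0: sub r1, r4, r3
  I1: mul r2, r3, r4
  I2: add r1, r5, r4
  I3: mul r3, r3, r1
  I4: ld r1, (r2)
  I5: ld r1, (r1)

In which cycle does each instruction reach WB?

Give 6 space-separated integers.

I0 sub r1 <- r4,r3: IF@1 ID@2 stall=0 (-) EX@3 MEM@4 WB@5
I1 mul r2 <- r3,r4: IF@2 ID@3 stall=0 (-) EX@4 MEM@5 WB@6
I2 add r1 <- r5,r4: IF@3 ID@4 stall=0 (-) EX@5 MEM@6 WB@7
I3 mul r3 <- r3,r1: IF@4 ID@5 stall=2 (RAW on I2.r1 (WB@7)) EX@8 MEM@9 WB@10
I4 ld r1 <- r2: IF@5 ID@8 stall=0 (-) EX@9 MEM@10 WB@11
I5 ld r1 <- r1: IF@8 ID@9 stall=2 (RAW on I4.r1 (WB@11)) EX@12 MEM@13 WB@14

Answer: 5 6 7 10 11 14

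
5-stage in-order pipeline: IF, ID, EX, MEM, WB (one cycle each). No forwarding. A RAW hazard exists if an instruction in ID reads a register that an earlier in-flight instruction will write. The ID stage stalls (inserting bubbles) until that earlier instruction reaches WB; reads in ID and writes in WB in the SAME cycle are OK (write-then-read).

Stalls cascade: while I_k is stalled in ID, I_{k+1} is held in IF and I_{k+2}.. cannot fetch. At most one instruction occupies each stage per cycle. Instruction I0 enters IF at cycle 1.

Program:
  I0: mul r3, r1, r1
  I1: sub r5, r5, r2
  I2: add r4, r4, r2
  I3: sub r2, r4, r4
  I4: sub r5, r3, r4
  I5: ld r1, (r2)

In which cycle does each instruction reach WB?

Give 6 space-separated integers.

I0 mul r3 <- r1,r1: IF@1 ID@2 stall=0 (-) EX@3 MEM@4 WB@5
I1 sub r5 <- r5,r2: IF@2 ID@3 stall=0 (-) EX@4 MEM@5 WB@6
I2 add r4 <- r4,r2: IF@3 ID@4 stall=0 (-) EX@5 MEM@6 WB@7
I3 sub r2 <- r4,r4: IF@4 ID@5 stall=2 (RAW on I2.r4 (WB@7)) EX@8 MEM@9 WB@10
I4 sub r5 <- r3,r4: IF@5 ID@8 stall=0 (-) EX@9 MEM@10 WB@11
I5 ld r1 <- r2: IF@8 ID@9 stall=1 (RAW on I3.r2 (WB@10)) EX@11 MEM@12 WB@13

Answer: 5 6 7 10 11 13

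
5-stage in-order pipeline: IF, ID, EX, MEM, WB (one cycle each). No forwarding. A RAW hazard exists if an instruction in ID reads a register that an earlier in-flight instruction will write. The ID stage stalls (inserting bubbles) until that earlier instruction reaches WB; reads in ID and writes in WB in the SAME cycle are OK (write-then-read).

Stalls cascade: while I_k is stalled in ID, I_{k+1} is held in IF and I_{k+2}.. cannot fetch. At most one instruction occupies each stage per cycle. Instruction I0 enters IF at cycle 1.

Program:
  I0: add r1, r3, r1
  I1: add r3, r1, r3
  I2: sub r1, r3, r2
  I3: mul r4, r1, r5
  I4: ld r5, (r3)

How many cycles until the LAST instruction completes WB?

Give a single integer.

Answer: 15

Derivation:
I0 add r1 <- r3,r1: IF@1 ID@2 stall=0 (-) EX@3 MEM@4 WB@5
I1 add r3 <- r1,r3: IF@2 ID@3 stall=2 (RAW on I0.r1 (WB@5)) EX@6 MEM@7 WB@8
I2 sub r1 <- r3,r2: IF@3 ID@6 stall=2 (RAW on I1.r3 (WB@8)) EX@9 MEM@10 WB@11
I3 mul r4 <- r1,r5: IF@6 ID@9 stall=2 (RAW on I2.r1 (WB@11)) EX@12 MEM@13 WB@14
I4 ld r5 <- r3: IF@9 ID@12 stall=0 (-) EX@13 MEM@14 WB@15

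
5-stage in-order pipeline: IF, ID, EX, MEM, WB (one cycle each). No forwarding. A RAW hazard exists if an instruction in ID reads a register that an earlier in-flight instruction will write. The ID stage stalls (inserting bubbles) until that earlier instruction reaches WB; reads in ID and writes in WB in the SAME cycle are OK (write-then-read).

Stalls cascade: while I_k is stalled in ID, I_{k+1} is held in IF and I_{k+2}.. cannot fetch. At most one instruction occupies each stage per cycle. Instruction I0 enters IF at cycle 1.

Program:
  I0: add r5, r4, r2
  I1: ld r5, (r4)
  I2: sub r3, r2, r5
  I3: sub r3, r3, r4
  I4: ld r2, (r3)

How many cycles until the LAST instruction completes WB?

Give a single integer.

Answer: 15

Derivation:
I0 add r5 <- r4,r2: IF@1 ID@2 stall=0 (-) EX@3 MEM@4 WB@5
I1 ld r5 <- r4: IF@2 ID@3 stall=0 (-) EX@4 MEM@5 WB@6
I2 sub r3 <- r2,r5: IF@3 ID@4 stall=2 (RAW on I1.r5 (WB@6)) EX@7 MEM@8 WB@9
I3 sub r3 <- r3,r4: IF@4 ID@7 stall=2 (RAW on I2.r3 (WB@9)) EX@10 MEM@11 WB@12
I4 ld r2 <- r3: IF@7 ID@10 stall=2 (RAW on I3.r3 (WB@12)) EX@13 MEM@14 WB@15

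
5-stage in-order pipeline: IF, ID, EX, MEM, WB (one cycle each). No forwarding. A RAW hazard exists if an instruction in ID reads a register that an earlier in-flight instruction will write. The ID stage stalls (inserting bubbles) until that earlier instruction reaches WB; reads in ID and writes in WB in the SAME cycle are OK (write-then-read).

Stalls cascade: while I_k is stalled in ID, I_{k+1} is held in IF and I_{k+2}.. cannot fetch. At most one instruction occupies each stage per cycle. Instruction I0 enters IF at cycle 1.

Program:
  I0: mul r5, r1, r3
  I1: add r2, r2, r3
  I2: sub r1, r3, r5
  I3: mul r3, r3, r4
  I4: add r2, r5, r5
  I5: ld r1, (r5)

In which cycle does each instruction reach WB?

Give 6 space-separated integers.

I0 mul r5 <- r1,r3: IF@1 ID@2 stall=0 (-) EX@3 MEM@4 WB@5
I1 add r2 <- r2,r3: IF@2 ID@3 stall=0 (-) EX@4 MEM@5 WB@6
I2 sub r1 <- r3,r5: IF@3 ID@4 stall=1 (RAW on I0.r5 (WB@5)) EX@6 MEM@7 WB@8
I3 mul r3 <- r3,r4: IF@4 ID@6 stall=0 (-) EX@7 MEM@8 WB@9
I4 add r2 <- r5,r5: IF@6 ID@7 stall=0 (-) EX@8 MEM@9 WB@10
I5 ld r1 <- r5: IF@7 ID@8 stall=0 (-) EX@9 MEM@10 WB@11

Answer: 5 6 8 9 10 11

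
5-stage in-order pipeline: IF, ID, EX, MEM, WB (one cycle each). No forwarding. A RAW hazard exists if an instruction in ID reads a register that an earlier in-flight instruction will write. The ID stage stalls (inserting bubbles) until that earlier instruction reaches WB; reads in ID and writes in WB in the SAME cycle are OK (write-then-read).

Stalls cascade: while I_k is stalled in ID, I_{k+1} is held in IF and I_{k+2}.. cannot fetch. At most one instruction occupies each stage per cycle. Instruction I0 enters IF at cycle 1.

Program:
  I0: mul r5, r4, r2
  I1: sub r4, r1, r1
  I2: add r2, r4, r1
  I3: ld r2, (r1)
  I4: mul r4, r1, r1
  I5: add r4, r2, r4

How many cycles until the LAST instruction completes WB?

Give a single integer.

Answer: 14

Derivation:
I0 mul r5 <- r4,r2: IF@1 ID@2 stall=0 (-) EX@3 MEM@4 WB@5
I1 sub r4 <- r1,r1: IF@2 ID@3 stall=0 (-) EX@4 MEM@5 WB@6
I2 add r2 <- r4,r1: IF@3 ID@4 stall=2 (RAW on I1.r4 (WB@6)) EX@7 MEM@8 WB@9
I3 ld r2 <- r1: IF@4 ID@7 stall=0 (-) EX@8 MEM@9 WB@10
I4 mul r4 <- r1,r1: IF@7 ID@8 stall=0 (-) EX@9 MEM@10 WB@11
I5 add r4 <- r2,r4: IF@8 ID@9 stall=2 (RAW on I4.r4 (WB@11)) EX@12 MEM@13 WB@14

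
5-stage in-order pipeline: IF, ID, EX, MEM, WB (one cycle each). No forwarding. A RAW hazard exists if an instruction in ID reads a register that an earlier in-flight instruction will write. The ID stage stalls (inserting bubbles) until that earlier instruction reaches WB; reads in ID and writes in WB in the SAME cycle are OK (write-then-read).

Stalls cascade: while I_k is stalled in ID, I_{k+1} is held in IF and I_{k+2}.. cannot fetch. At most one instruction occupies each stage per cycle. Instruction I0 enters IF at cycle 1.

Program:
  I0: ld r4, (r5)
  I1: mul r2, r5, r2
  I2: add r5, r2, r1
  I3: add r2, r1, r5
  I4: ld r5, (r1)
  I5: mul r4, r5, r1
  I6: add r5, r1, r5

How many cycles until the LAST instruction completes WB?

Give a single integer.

Answer: 17

Derivation:
I0 ld r4 <- r5: IF@1 ID@2 stall=0 (-) EX@3 MEM@4 WB@5
I1 mul r2 <- r5,r2: IF@2 ID@3 stall=0 (-) EX@4 MEM@5 WB@6
I2 add r5 <- r2,r1: IF@3 ID@4 stall=2 (RAW on I1.r2 (WB@6)) EX@7 MEM@8 WB@9
I3 add r2 <- r1,r5: IF@4 ID@7 stall=2 (RAW on I2.r5 (WB@9)) EX@10 MEM@11 WB@12
I4 ld r5 <- r1: IF@7 ID@10 stall=0 (-) EX@11 MEM@12 WB@13
I5 mul r4 <- r5,r1: IF@10 ID@11 stall=2 (RAW on I4.r5 (WB@13)) EX@14 MEM@15 WB@16
I6 add r5 <- r1,r5: IF@11 ID@14 stall=0 (-) EX@15 MEM@16 WB@17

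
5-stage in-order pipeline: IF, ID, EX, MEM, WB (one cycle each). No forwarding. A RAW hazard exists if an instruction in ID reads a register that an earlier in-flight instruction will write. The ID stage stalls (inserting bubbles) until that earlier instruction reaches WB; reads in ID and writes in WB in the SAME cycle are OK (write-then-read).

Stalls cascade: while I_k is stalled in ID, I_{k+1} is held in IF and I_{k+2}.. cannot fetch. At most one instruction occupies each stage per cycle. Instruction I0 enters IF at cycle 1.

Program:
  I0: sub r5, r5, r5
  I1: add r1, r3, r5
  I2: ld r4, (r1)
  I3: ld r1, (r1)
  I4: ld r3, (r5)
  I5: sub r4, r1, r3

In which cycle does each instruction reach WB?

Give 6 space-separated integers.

Answer: 5 8 11 12 13 16

Derivation:
I0 sub r5 <- r5,r5: IF@1 ID@2 stall=0 (-) EX@3 MEM@4 WB@5
I1 add r1 <- r3,r5: IF@2 ID@3 stall=2 (RAW on I0.r5 (WB@5)) EX@6 MEM@7 WB@8
I2 ld r4 <- r1: IF@3 ID@6 stall=2 (RAW on I1.r1 (WB@8)) EX@9 MEM@10 WB@11
I3 ld r1 <- r1: IF@6 ID@9 stall=0 (-) EX@10 MEM@11 WB@12
I4 ld r3 <- r5: IF@9 ID@10 stall=0 (-) EX@11 MEM@12 WB@13
I5 sub r4 <- r1,r3: IF@10 ID@11 stall=2 (RAW on I4.r3 (WB@13)) EX@14 MEM@15 WB@16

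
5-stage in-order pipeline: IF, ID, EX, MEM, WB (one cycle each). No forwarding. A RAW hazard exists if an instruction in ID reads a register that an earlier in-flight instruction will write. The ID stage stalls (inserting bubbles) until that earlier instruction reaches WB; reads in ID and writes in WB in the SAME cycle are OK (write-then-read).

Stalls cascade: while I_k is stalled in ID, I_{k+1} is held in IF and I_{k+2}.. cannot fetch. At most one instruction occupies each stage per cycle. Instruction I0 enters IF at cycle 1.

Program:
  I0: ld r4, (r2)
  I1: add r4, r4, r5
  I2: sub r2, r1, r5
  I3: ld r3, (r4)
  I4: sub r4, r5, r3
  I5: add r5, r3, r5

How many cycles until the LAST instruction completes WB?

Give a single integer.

I0 ld r4 <- r2: IF@1 ID@2 stall=0 (-) EX@3 MEM@4 WB@5
I1 add r4 <- r4,r5: IF@2 ID@3 stall=2 (RAW on I0.r4 (WB@5)) EX@6 MEM@7 WB@8
I2 sub r2 <- r1,r5: IF@3 ID@6 stall=0 (-) EX@7 MEM@8 WB@9
I3 ld r3 <- r4: IF@6 ID@7 stall=1 (RAW on I1.r4 (WB@8)) EX@9 MEM@10 WB@11
I4 sub r4 <- r5,r3: IF@7 ID@9 stall=2 (RAW on I3.r3 (WB@11)) EX@12 MEM@13 WB@14
I5 add r5 <- r3,r5: IF@9 ID@12 stall=0 (-) EX@13 MEM@14 WB@15

Answer: 15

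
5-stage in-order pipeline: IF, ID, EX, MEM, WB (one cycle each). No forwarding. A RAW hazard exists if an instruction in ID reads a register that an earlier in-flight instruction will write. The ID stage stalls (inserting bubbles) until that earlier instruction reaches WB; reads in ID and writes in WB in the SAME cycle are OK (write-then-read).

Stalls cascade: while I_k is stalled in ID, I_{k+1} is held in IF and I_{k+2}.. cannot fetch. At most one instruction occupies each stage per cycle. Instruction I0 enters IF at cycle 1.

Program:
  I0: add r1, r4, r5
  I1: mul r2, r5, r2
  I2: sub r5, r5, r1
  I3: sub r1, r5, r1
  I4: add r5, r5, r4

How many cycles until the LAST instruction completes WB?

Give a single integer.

Answer: 12

Derivation:
I0 add r1 <- r4,r5: IF@1 ID@2 stall=0 (-) EX@3 MEM@4 WB@5
I1 mul r2 <- r5,r2: IF@2 ID@3 stall=0 (-) EX@4 MEM@5 WB@6
I2 sub r5 <- r5,r1: IF@3 ID@4 stall=1 (RAW on I0.r1 (WB@5)) EX@6 MEM@7 WB@8
I3 sub r1 <- r5,r1: IF@4 ID@6 stall=2 (RAW on I2.r5 (WB@8)) EX@9 MEM@10 WB@11
I4 add r5 <- r5,r4: IF@6 ID@9 stall=0 (-) EX@10 MEM@11 WB@12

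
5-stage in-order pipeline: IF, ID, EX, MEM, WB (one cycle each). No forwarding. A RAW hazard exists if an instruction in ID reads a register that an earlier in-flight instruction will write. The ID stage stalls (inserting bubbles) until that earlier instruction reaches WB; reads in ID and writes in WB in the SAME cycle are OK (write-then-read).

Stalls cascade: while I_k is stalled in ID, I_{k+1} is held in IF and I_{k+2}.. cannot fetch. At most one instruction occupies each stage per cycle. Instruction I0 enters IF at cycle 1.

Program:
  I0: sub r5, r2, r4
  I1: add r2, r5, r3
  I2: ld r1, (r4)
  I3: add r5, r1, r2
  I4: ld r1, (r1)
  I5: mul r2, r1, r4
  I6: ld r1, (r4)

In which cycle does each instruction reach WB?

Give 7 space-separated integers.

Answer: 5 8 9 12 13 16 17

Derivation:
I0 sub r5 <- r2,r4: IF@1 ID@2 stall=0 (-) EX@3 MEM@4 WB@5
I1 add r2 <- r5,r3: IF@2 ID@3 stall=2 (RAW on I0.r5 (WB@5)) EX@6 MEM@7 WB@8
I2 ld r1 <- r4: IF@3 ID@6 stall=0 (-) EX@7 MEM@8 WB@9
I3 add r5 <- r1,r2: IF@6 ID@7 stall=2 (RAW on I2.r1 (WB@9)) EX@10 MEM@11 WB@12
I4 ld r1 <- r1: IF@7 ID@10 stall=0 (-) EX@11 MEM@12 WB@13
I5 mul r2 <- r1,r4: IF@10 ID@11 stall=2 (RAW on I4.r1 (WB@13)) EX@14 MEM@15 WB@16
I6 ld r1 <- r4: IF@11 ID@14 stall=0 (-) EX@15 MEM@16 WB@17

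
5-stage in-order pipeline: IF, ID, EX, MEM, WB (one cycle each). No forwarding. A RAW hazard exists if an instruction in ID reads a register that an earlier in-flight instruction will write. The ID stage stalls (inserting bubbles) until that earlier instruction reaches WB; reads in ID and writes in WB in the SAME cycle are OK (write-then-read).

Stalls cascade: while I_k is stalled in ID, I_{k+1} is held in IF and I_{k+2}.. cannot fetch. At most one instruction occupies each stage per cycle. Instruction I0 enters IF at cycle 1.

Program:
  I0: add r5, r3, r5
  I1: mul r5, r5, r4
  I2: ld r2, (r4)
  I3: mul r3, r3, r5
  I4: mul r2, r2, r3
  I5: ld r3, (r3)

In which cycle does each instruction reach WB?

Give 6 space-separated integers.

Answer: 5 8 9 11 14 15

Derivation:
I0 add r5 <- r3,r5: IF@1 ID@2 stall=0 (-) EX@3 MEM@4 WB@5
I1 mul r5 <- r5,r4: IF@2 ID@3 stall=2 (RAW on I0.r5 (WB@5)) EX@6 MEM@7 WB@8
I2 ld r2 <- r4: IF@3 ID@6 stall=0 (-) EX@7 MEM@8 WB@9
I3 mul r3 <- r3,r5: IF@6 ID@7 stall=1 (RAW on I1.r5 (WB@8)) EX@9 MEM@10 WB@11
I4 mul r2 <- r2,r3: IF@7 ID@9 stall=2 (RAW on I3.r3 (WB@11)) EX@12 MEM@13 WB@14
I5 ld r3 <- r3: IF@9 ID@12 stall=0 (-) EX@13 MEM@14 WB@15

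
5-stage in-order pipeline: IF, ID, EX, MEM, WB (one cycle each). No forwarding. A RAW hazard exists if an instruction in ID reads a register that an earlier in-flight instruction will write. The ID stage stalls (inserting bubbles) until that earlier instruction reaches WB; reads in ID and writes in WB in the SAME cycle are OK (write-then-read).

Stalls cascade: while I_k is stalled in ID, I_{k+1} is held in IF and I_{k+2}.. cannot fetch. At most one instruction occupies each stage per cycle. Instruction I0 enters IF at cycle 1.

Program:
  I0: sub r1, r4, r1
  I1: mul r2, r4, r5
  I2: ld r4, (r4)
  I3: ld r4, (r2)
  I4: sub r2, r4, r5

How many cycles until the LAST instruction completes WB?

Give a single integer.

Answer: 12

Derivation:
I0 sub r1 <- r4,r1: IF@1 ID@2 stall=0 (-) EX@3 MEM@4 WB@5
I1 mul r2 <- r4,r5: IF@2 ID@3 stall=0 (-) EX@4 MEM@5 WB@6
I2 ld r4 <- r4: IF@3 ID@4 stall=0 (-) EX@5 MEM@6 WB@7
I3 ld r4 <- r2: IF@4 ID@5 stall=1 (RAW on I1.r2 (WB@6)) EX@7 MEM@8 WB@9
I4 sub r2 <- r4,r5: IF@5 ID@7 stall=2 (RAW on I3.r4 (WB@9)) EX@10 MEM@11 WB@12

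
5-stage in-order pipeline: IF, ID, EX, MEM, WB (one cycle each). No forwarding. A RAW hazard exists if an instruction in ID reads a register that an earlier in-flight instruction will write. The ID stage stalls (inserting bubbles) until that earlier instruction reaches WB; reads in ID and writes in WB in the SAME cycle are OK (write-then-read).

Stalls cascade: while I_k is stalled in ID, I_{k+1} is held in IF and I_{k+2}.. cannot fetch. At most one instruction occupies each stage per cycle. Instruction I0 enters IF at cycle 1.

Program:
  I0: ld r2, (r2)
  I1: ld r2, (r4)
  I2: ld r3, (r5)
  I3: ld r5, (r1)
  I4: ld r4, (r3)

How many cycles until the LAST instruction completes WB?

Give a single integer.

I0 ld r2 <- r2: IF@1 ID@2 stall=0 (-) EX@3 MEM@4 WB@5
I1 ld r2 <- r4: IF@2 ID@3 stall=0 (-) EX@4 MEM@5 WB@6
I2 ld r3 <- r5: IF@3 ID@4 stall=0 (-) EX@5 MEM@6 WB@7
I3 ld r5 <- r1: IF@4 ID@5 stall=0 (-) EX@6 MEM@7 WB@8
I4 ld r4 <- r3: IF@5 ID@6 stall=1 (RAW on I2.r3 (WB@7)) EX@8 MEM@9 WB@10

Answer: 10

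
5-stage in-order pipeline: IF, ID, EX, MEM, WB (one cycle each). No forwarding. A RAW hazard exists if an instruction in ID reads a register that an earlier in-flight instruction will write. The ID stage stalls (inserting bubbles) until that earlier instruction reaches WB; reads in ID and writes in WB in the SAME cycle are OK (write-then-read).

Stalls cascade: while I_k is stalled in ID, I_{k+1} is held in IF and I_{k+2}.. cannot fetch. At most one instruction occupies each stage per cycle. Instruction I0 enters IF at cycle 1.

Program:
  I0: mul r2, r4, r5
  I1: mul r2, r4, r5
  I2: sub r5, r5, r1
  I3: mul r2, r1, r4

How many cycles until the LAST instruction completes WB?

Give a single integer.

I0 mul r2 <- r4,r5: IF@1 ID@2 stall=0 (-) EX@3 MEM@4 WB@5
I1 mul r2 <- r4,r5: IF@2 ID@3 stall=0 (-) EX@4 MEM@5 WB@6
I2 sub r5 <- r5,r1: IF@3 ID@4 stall=0 (-) EX@5 MEM@6 WB@7
I3 mul r2 <- r1,r4: IF@4 ID@5 stall=0 (-) EX@6 MEM@7 WB@8

Answer: 8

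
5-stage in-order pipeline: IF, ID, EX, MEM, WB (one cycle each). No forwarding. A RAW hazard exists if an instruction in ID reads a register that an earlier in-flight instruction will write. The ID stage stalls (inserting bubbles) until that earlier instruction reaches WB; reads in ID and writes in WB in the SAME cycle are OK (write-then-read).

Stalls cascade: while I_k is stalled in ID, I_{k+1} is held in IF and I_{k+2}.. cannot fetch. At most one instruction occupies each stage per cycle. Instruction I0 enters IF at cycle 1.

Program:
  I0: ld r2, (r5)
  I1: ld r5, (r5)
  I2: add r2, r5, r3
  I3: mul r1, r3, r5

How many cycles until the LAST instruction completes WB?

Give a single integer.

Answer: 10

Derivation:
I0 ld r2 <- r5: IF@1 ID@2 stall=0 (-) EX@3 MEM@4 WB@5
I1 ld r5 <- r5: IF@2 ID@3 stall=0 (-) EX@4 MEM@5 WB@6
I2 add r2 <- r5,r3: IF@3 ID@4 stall=2 (RAW on I1.r5 (WB@6)) EX@7 MEM@8 WB@9
I3 mul r1 <- r3,r5: IF@4 ID@7 stall=0 (-) EX@8 MEM@9 WB@10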